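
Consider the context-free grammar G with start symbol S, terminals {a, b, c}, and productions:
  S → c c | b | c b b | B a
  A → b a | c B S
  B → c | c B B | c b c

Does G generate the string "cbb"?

yes

S ⇒ cbb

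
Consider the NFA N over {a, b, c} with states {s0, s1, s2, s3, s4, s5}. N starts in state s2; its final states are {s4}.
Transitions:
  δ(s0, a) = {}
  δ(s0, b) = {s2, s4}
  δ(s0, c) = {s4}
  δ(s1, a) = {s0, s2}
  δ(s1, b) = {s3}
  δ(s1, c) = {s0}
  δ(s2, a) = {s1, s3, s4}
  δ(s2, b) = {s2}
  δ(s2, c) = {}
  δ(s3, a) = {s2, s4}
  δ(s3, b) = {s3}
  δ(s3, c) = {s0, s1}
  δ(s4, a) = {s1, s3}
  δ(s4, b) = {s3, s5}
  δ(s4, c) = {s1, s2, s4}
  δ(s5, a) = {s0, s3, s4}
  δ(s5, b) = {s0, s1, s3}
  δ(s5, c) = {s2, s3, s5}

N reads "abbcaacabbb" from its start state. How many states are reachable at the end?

5

Start: {s2}
read a: {s1, s3, s4}
read b: {s3, s5}
read b: {s0, s1, s3}
read c: {s0, s1, s4}
read a: {s0, s1, s2, s3}
read a: {s0, s1, s2, s3, s4}
read c: {s0, s1, s2, s4}
read a: {s0, s1, s2, s3, s4}
read b: {s2, s3, s4, s5}
read b: {s0, s1, s2, s3, s5}
read b: {s0, s1, s2, s3, s4}
Final reachable set {s0, s1, s2, s3, s4} has 5 states.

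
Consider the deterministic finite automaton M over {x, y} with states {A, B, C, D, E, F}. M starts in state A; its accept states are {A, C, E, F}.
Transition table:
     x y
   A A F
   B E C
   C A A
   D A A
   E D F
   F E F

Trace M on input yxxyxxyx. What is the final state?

A --y--> F
F --x--> E
E --x--> D
D --y--> A
A --x--> A
A --x--> A
A --y--> F
F --x--> E

E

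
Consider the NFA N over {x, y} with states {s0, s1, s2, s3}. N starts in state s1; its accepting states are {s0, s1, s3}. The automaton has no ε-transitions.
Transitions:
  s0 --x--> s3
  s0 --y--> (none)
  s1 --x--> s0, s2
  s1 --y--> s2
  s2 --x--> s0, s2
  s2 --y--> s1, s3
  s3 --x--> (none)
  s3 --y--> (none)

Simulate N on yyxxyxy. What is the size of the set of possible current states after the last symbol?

2

Start: {s1}
read y: {s2}
read y: {s1, s3}
read x: {s0, s2}
read x: {s0, s2, s3}
read y: {s1, s3}
read x: {s0, s2}
read y: {s1, s3}
Final reachable set {s1, s3} has 2 states.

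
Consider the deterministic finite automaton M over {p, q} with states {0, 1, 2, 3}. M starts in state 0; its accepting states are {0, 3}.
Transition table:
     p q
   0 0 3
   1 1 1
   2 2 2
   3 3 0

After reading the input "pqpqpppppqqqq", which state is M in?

0

0 --p--> 0
0 --q--> 3
3 --p--> 3
3 --q--> 0
0 --p--> 0
0 --p--> 0
0 --p--> 0
0 --p--> 0
0 --p--> 0
0 --q--> 3
3 --q--> 0
0 --q--> 3
3 --q--> 0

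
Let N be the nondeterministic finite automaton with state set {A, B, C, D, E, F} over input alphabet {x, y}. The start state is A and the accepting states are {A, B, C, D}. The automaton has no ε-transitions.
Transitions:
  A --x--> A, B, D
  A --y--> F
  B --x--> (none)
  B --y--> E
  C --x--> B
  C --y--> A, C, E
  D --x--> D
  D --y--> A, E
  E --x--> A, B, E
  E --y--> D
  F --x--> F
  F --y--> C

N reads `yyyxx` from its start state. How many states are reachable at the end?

4

Start: {A}
read y: {F}
read y: {C}
read y: {A, C, E}
read x: {A, B, D, E}
read x: {A, B, D, E}
Final reachable set {A, B, D, E} has 4 states.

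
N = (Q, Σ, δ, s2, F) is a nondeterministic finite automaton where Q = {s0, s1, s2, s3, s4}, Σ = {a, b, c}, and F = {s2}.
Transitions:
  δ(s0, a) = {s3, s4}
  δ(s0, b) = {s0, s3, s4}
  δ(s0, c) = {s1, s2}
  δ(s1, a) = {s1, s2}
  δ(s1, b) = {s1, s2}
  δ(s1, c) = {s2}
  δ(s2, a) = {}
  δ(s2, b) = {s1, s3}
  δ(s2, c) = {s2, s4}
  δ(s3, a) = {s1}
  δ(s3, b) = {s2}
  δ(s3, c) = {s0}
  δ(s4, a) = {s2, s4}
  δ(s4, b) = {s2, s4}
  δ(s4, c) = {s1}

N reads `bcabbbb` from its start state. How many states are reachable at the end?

4

Start: {s2}
read b: {s1, s3}
read c: {s0, s2}
read a: {s3, s4}
read b: {s2, s4}
read b: {s1, s2, s3, s4}
read b: {s1, s2, s3, s4}
read b: {s1, s2, s3, s4}
Final reachable set {s1, s2, s3, s4} has 4 states.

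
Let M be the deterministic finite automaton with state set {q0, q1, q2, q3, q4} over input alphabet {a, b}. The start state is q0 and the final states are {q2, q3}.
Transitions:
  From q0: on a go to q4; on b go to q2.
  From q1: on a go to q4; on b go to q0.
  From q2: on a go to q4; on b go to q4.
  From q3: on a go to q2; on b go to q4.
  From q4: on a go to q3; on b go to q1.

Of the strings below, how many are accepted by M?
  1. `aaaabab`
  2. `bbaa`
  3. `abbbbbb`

`aaaabab`: rejected
`bbaa`: accepted
`abbbbbb`: rejected

1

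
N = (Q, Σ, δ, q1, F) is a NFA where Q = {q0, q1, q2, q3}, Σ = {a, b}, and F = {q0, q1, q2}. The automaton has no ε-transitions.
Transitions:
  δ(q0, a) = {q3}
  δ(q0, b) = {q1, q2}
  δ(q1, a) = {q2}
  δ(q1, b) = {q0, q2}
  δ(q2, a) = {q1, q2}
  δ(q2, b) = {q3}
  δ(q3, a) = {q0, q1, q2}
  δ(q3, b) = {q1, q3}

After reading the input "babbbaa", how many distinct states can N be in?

Start: {q1}
read b: {q0, q2}
read a: {q1, q2, q3}
read b: {q0, q1, q2, q3}
read b: {q0, q1, q2, q3}
read b: {q0, q1, q2, q3}
read a: {q0, q1, q2, q3}
read a: {q0, q1, q2, q3}
Final reachable set {q0, q1, q2, q3} has 4 states.

4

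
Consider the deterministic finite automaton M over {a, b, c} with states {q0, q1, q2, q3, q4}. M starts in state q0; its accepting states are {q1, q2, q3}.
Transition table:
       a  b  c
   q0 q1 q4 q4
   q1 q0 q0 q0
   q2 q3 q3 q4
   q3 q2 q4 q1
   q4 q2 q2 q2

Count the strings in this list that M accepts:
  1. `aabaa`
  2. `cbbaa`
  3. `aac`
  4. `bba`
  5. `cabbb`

4

`aabaa`: accepted
`cbbaa`: accepted
`aac`: rejected
`bba`: accepted
`cabbb`: accepted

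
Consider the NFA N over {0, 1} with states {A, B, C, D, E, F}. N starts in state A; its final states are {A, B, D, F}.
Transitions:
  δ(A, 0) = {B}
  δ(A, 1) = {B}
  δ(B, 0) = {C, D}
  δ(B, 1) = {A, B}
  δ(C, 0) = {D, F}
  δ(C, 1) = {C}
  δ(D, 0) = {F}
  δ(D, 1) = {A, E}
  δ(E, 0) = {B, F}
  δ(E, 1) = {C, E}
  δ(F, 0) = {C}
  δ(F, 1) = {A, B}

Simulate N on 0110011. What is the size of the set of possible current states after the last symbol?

Start: {A}
read 0: {B}
read 1: {A, B}
read 1: {A, B}
read 0: {B, C, D}
read 0: {C, D, F}
read 1: {A, B, C, E}
read 1: {A, B, C, E}
Final reachable set {A, B, C, E} has 4 states.

4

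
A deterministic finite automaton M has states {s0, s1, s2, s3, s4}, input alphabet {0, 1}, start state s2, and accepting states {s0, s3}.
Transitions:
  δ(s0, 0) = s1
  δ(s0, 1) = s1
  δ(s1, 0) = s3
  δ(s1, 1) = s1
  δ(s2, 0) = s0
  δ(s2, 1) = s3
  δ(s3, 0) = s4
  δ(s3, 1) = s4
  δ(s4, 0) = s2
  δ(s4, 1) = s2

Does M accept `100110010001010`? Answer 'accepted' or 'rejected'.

accepted

s2 --1--> s3
s3 --0--> s4
s4 --0--> s2
s2 --1--> s3
s3 --1--> s4
s4 --0--> s2
s2 --0--> s0
s0 --1--> s1
s1 --0--> s3
s3 --0--> s4
s4 --0--> s2
s2 --1--> s3
s3 --0--> s4
s4 --1--> s2
s2 --0--> s0
End in state s0, which is an accepting state.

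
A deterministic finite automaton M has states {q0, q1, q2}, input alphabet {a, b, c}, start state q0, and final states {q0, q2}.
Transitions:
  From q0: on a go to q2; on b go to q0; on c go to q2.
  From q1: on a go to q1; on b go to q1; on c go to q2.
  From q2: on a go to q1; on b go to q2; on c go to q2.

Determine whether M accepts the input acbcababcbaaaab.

q0 --a--> q2
q2 --c--> q2
q2 --b--> q2
q2 --c--> q2
q2 --a--> q1
q1 --b--> q1
q1 --a--> q1
q1 --b--> q1
q1 --c--> q2
q2 --b--> q2
q2 --a--> q1
q1 --a--> q1
q1 --a--> q1
q1 --a--> q1
q1 --b--> q1
End in state q1, which is not an accepting state.

rejected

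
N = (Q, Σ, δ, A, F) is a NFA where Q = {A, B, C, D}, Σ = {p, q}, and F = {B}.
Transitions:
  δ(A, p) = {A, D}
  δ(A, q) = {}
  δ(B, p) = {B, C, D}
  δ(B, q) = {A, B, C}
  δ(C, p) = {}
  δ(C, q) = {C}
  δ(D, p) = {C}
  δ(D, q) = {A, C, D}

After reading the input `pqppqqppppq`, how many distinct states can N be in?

3

Start: {A}
read p: {A, D}
read q: {A, C, D}
read p: {A, C, D}
read p: {A, C, D}
read q: {A, C, D}
read q: {A, C, D}
read p: {A, C, D}
read p: {A, C, D}
read p: {A, C, D}
read p: {A, C, D}
read q: {A, C, D}
Final reachable set {A, C, D} has 3 states.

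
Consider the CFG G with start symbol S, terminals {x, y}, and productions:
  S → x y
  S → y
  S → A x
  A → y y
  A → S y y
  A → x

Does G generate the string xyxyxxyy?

no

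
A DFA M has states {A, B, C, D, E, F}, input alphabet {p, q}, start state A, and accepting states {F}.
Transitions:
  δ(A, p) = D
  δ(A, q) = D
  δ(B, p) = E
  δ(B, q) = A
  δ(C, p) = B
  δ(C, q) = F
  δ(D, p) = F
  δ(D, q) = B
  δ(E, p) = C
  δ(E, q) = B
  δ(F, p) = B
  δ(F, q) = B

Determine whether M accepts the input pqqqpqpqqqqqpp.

accepted

A --p--> D
D --q--> B
B --q--> A
A --q--> D
D --p--> F
F --q--> B
B --p--> E
E --q--> B
B --q--> A
A --q--> D
D --q--> B
B --q--> A
A --p--> D
D --p--> F
End in state F, which is an accepting state.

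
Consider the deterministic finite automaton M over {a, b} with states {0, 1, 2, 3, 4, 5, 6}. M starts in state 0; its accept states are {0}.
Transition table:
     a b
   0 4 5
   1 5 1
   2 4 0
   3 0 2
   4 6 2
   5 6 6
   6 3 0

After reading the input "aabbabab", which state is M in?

0 --a--> 4
4 --a--> 6
6 --b--> 0
0 --b--> 5
5 --a--> 6
6 --b--> 0
0 --a--> 4
4 --b--> 2

2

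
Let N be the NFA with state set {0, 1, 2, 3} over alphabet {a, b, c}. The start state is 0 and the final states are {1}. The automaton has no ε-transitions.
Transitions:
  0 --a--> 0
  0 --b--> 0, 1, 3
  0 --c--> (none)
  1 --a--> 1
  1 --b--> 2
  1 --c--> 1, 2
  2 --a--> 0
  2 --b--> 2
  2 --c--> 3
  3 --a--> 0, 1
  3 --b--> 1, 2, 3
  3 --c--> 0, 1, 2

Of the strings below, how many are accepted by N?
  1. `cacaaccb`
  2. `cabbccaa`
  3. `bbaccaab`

1

`cacaaccb`: rejected
`cabbccaa`: rejected
`bbaccaab`: accepted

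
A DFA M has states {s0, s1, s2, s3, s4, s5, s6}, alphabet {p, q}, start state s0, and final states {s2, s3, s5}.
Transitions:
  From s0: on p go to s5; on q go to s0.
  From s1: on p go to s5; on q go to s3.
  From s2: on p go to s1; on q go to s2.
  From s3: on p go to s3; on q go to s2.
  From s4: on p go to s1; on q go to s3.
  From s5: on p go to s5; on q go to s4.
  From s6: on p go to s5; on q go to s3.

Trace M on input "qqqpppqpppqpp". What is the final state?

s5

s0 --q--> s0
s0 --q--> s0
s0 --q--> s0
s0 --p--> s5
s5 --p--> s5
s5 --p--> s5
s5 --q--> s4
s4 --p--> s1
s1 --p--> s5
s5 --p--> s5
s5 --q--> s4
s4 --p--> s1
s1 --p--> s5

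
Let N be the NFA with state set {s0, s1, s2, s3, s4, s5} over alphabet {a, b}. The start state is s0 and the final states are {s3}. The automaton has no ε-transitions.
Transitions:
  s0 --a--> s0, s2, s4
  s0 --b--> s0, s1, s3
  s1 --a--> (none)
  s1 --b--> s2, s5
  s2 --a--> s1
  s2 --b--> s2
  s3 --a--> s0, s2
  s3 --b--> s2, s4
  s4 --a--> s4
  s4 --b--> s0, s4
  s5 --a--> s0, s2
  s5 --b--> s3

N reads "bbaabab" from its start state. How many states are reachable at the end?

6

Start: {s0}
read b: {s0, s1, s3}
read b: {s0, s1, s2, s3, s4, s5}
read a: {s0, s1, s2, s4}
read a: {s0, s1, s2, s4}
read b: {s0, s1, s2, s3, s4, s5}
read a: {s0, s1, s2, s4}
read b: {s0, s1, s2, s3, s4, s5}
Final reachable set {s0, s1, s2, s3, s4, s5} has 6 states.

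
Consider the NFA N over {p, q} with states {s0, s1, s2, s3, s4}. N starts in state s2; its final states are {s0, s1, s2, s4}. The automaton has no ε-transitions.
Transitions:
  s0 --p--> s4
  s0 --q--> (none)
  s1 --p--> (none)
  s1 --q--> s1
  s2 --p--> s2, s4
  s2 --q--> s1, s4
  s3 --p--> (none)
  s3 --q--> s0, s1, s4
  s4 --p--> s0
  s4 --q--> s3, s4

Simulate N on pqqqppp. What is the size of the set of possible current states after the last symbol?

2

Start: {s2}
read p: {s2, s4}
read q: {s1, s3, s4}
read q: {s0, s1, s3, s4}
read q: {s0, s1, s3, s4}
read p: {s0, s4}
read p: {s0, s4}
read p: {s0, s4}
Final reachable set {s0, s4} has 2 states.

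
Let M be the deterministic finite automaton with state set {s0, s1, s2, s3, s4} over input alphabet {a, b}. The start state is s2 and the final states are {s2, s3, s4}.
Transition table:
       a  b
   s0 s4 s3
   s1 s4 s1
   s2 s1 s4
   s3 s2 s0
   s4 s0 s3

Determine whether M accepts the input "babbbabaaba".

accepted

s2 --b--> s4
s4 --a--> s0
s0 --b--> s3
s3 --b--> s0
s0 --b--> s3
s3 --a--> s2
s2 --b--> s4
s4 --a--> s0
s0 --a--> s4
s4 --b--> s3
s3 --a--> s2
End in state s2, which is an accepting state.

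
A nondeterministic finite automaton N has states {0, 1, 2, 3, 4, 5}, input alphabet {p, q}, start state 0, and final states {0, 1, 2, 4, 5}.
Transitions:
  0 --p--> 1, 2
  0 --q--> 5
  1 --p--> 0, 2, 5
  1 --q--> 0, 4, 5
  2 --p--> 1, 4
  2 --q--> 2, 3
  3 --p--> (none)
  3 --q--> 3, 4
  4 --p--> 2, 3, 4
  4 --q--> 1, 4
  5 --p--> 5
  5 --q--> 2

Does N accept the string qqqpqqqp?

accepted

Start: {0}
read q: {5}
read q: {2}
read q: {2, 3}
read p: {1, 4}
read q: {0, 1, 4, 5}
read q: {0, 1, 2, 4, 5}
read q: {0, 1, 2, 3, 4, 5}
read p: {0, 1, 2, 3, 4, 5}
Reachable ∩ accepting = {0, 1, 2, 4, 5} — nonempty.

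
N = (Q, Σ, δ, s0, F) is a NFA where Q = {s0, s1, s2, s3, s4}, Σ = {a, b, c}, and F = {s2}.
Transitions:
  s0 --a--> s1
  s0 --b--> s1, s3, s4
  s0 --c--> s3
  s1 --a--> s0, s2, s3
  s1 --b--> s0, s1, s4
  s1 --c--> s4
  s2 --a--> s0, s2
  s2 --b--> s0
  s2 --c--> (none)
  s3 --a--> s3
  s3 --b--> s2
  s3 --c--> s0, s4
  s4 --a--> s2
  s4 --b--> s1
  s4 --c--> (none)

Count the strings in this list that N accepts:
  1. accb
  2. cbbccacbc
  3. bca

accb: rejected
cbbccacbc: rejected
bca: accepted

1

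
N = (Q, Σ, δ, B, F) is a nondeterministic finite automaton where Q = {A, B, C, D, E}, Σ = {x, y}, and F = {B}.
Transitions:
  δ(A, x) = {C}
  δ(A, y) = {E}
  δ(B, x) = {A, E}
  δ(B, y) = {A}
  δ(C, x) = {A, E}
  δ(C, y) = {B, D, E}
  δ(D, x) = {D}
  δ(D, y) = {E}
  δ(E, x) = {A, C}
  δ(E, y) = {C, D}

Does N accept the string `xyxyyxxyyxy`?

Start: {B}
read x: {A, E}
read y: {C, D, E}
read x: {A, C, D, E}
read y: {B, C, D, E}
read y: {A, B, C, D, E}
read x: {A, C, D, E}
read x: {A, C, D, E}
read y: {B, C, D, E}
read y: {A, B, C, D, E}
read x: {A, C, D, E}
read y: {B, C, D, E}
Reachable ∩ accepting = {B} — nonempty.

accepted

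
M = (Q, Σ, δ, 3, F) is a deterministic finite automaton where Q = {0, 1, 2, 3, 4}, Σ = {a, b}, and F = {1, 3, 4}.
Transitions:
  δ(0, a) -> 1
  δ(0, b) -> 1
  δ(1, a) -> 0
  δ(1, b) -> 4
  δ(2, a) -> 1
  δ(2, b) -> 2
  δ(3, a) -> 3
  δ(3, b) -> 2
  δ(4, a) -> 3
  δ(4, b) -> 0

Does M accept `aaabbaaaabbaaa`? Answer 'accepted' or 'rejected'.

accepted

3 --a--> 3
3 --a--> 3
3 --a--> 3
3 --b--> 2
2 --b--> 2
2 --a--> 1
1 --a--> 0
0 --a--> 1
1 --a--> 0
0 --b--> 1
1 --b--> 4
4 --a--> 3
3 --a--> 3
3 --a--> 3
End in state 3, which is an accepting state.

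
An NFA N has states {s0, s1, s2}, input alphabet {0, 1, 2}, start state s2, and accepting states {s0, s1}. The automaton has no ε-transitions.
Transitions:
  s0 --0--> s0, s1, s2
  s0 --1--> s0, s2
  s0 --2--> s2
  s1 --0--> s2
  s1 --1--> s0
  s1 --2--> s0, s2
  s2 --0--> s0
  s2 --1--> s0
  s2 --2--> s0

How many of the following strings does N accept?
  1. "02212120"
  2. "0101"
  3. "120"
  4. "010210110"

4

"02212120": accepted
"0101": accepted
"120": accepted
"010210110": accepted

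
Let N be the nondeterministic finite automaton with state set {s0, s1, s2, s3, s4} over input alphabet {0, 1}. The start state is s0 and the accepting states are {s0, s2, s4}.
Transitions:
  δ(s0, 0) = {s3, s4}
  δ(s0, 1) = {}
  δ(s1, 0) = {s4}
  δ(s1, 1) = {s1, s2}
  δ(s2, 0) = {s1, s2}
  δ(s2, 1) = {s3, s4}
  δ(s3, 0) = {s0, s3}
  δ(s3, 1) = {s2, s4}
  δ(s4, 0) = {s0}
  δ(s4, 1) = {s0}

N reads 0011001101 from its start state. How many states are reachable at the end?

3

Start: {s0}
read 0: {s3, s4}
read 0: {s0, s3}
read 1: {s2, s4}
read 1: {s0, s3, s4}
read 0: {s0, s3, s4}
read 0: {s0, s3, s4}
read 1: {s0, s2, s4}
read 1: {s0, s3, s4}
read 0: {s0, s3, s4}
read 1: {s0, s2, s4}
Final reachable set {s0, s2, s4} has 3 states.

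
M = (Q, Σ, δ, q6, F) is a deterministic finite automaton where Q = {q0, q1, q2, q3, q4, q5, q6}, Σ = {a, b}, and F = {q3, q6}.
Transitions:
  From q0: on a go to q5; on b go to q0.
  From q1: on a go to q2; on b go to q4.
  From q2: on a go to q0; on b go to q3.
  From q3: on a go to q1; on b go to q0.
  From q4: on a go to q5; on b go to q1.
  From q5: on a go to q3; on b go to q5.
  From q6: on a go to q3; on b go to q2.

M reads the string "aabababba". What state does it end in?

q6 --a--> q3
q3 --a--> q1
q1 --b--> q4
q4 --a--> q5
q5 --b--> q5
q5 --a--> q3
q3 --b--> q0
q0 --b--> q0
q0 --a--> q5

q5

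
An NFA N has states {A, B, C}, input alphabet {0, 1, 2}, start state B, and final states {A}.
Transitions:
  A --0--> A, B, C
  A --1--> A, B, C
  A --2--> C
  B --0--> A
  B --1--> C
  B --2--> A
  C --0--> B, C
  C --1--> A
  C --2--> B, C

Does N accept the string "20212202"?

accepted

Start: {B}
read 2: {A}
read 0: {A, B, C}
read 2: {A, B, C}
read 1: {A, B, C}
read 2: {A, B, C}
read 2: {A, B, C}
read 0: {A, B, C}
read 2: {A, B, C}
Reachable ∩ accepting = {A} — nonempty.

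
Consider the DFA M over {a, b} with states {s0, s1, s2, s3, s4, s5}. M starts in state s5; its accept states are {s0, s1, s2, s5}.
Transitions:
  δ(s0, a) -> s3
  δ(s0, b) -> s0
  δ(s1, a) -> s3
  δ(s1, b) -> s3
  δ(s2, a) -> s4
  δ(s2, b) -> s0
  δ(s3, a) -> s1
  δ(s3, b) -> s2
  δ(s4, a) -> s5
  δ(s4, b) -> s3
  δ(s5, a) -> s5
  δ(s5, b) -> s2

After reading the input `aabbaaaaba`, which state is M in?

s1

s5 --a--> s5
s5 --a--> s5
s5 --b--> s2
s2 --b--> s0
s0 --a--> s3
s3 --a--> s1
s1 --a--> s3
s3 --a--> s1
s1 --b--> s3
s3 --a--> s1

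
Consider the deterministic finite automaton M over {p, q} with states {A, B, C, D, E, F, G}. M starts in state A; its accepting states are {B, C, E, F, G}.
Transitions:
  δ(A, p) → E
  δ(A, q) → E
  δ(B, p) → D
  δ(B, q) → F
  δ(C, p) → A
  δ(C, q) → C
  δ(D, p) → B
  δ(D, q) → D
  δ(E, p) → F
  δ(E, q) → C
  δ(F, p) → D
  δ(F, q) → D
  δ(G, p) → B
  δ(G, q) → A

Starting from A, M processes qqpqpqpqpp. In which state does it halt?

A --q--> E
E --q--> C
C --p--> A
A --q--> E
E --p--> F
F --q--> D
D --p--> B
B --q--> F
F --p--> D
D --p--> B

B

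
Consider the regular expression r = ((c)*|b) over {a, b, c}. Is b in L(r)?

The right alternative b matches b.

yes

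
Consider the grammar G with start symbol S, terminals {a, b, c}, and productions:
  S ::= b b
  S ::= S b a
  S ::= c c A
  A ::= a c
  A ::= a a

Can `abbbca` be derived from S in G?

no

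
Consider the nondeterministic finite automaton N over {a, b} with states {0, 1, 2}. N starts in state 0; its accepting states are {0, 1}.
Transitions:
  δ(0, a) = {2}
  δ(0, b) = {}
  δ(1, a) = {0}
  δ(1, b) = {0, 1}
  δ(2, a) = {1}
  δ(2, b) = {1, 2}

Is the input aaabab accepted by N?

rejected

Start: {0}
read a: {2}
read a: {1}
read a: {0}
read b: {}
The reachable set is empty and stays empty for the remaining 2 symbols.
Reachable ∩ accepting = {} — empty.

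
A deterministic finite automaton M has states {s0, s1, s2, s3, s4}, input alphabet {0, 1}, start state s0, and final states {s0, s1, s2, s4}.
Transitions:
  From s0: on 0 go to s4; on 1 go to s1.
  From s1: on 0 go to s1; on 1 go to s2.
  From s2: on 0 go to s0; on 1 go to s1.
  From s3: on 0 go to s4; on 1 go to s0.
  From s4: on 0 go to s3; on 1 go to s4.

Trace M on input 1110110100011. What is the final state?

s1

s0 --1--> s1
s1 --1--> s2
s2 --1--> s1
s1 --0--> s1
s1 --1--> s2
s2 --1--> s1
s1 --0--> s1
s1 --1--> s2
s2 --0--> s0
s0 --0--> s4
s4 --0--> s3
s3 --1--> s0
s0 --1--> s1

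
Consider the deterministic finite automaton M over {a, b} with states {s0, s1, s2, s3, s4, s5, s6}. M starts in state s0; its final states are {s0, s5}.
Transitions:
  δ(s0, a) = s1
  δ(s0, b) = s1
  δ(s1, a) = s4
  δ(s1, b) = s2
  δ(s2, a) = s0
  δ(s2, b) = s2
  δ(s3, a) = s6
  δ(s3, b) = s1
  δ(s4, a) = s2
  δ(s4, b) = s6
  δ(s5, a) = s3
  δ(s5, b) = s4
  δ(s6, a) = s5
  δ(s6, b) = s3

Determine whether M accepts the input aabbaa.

s0 --a--> s1
s1 --a--> s4
s4 --b--> s6
s6 --b--> s3
s3 --a--> s6
s6 --a--> s5
End in state s5, which is an accepting state.

accepted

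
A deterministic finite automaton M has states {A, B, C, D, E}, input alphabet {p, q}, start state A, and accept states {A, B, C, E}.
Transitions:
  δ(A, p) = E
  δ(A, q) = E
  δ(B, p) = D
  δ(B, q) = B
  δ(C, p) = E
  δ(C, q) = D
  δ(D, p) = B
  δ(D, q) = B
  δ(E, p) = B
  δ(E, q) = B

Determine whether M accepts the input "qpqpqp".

rejected

A --q--> E
E --p--> B
B --q--> B
B --p--> D
D --q--> B
B --p--> D
End in state D, which is not an accepting state.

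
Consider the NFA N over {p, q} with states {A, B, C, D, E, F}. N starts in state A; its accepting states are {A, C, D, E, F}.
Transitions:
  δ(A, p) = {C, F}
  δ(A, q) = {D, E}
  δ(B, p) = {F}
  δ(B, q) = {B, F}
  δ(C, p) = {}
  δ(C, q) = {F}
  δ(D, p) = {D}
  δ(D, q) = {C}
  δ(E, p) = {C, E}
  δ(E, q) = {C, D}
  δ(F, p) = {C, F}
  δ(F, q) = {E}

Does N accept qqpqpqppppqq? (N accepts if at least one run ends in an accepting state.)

Start: {A}
read q: {D, E}
read q: {C, D}
read p: {D}
read q: {C}
read p: {}
The reachable set is empty and stays empty for the remaining 7 symbols.
Reachable ∩ accepting = {} — empty.

rejected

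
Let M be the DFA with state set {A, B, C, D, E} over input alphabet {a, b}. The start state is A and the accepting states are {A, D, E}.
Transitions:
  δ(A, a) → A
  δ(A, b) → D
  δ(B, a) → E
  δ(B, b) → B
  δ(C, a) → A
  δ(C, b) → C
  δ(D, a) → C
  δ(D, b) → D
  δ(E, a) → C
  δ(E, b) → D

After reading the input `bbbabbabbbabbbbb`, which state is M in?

A --b--> D
D --b--> D
D --b--> D
D --a--> C
C --b--> C
C --b--> C
C --a--> A
A --b--> D
D --b--> D
D --b--> D
D --a--> C
C --b--> C
C --b--> C
C --b--> C
C --b--> C
C --b--> C

C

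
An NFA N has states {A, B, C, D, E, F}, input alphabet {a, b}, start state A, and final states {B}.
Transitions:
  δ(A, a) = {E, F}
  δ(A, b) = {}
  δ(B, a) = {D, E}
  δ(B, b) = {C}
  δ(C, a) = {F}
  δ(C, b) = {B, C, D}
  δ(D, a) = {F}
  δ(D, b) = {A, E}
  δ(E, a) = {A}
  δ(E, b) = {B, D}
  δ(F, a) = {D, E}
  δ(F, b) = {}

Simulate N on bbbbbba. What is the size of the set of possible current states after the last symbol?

Start: {A}
read b: {}
The reachable set is empty and stays empty for the remaining 6 symbols.
Final reachable set {} has 0 states.

0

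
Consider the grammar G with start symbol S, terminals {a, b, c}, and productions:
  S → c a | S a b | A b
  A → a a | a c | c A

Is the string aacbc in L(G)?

no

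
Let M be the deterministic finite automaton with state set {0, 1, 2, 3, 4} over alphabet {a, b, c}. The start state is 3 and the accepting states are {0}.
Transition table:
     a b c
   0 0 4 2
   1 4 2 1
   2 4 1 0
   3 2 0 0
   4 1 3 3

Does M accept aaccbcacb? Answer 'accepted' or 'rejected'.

rejected

3 --a--> 2
2 --a--> 4
4 --c--> 3
3 --c--> 0
0 --b--> 4
4 --c--> 3
3 --a--> 2
2 --c--> 0
0 --b--> 4
End in state 4, which is not an accepting state.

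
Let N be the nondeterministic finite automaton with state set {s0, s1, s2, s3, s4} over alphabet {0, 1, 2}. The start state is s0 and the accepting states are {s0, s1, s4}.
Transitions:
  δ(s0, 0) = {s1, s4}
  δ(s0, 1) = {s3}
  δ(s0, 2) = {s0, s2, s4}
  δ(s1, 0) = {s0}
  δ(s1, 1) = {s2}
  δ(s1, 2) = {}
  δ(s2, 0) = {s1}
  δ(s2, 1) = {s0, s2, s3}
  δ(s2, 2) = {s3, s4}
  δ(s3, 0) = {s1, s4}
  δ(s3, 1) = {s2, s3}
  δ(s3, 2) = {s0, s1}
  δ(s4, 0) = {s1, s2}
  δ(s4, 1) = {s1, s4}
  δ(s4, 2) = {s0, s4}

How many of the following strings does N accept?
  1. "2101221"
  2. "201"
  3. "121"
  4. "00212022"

3

"2101221": accepted
"201": accepted
"121": rejected
"00212022": accepted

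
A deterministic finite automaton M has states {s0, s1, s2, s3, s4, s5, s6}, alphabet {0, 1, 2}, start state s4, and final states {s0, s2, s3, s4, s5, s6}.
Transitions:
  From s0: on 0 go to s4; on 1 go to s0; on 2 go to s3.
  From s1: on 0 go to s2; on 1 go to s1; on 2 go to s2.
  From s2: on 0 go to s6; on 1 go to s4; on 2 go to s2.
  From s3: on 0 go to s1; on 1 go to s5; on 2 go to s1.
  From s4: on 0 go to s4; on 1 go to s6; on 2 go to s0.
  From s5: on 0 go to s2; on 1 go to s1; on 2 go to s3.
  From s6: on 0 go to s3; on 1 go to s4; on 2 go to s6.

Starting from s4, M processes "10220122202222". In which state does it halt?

s2

s4 --1--> s6
s6 --0--> s3
s3 --2--> s1
s1 --2--> s2
s2 --0--> s6
s6 --1--> s4
s4 --2--> s0
s0 --2--> s3
s3 --2--> s1
s1 --0--> s2
s2 --2--> s2
s2 --2--> s2
s2 --2--> s2
s2 --2--> s2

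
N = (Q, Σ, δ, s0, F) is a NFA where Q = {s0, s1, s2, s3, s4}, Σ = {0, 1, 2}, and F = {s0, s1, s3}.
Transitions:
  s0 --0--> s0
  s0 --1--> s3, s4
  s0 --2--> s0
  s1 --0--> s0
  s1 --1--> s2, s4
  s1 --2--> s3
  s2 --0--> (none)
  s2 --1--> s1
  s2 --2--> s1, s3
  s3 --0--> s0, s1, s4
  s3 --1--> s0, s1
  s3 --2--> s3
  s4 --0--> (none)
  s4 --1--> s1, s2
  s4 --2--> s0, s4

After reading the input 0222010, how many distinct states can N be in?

3

Start: {s0}
read 0: {s0}
read 2: {s0}
read 2: {s0}
read 2: {s0}
read 0: {s0}
read 1: {s3, s4}
read 0: {s0, s1, s4}
Final reachable set {s0, s1, s4} has 3 states.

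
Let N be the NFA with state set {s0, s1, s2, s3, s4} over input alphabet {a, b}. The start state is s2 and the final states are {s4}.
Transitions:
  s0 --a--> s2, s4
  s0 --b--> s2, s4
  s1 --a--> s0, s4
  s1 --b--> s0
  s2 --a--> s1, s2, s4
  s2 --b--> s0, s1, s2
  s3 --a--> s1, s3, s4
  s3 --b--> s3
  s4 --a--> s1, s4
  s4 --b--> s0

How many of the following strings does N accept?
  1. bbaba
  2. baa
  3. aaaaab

bbaba: accepted
baa: accepted
aaaaab: accepted

3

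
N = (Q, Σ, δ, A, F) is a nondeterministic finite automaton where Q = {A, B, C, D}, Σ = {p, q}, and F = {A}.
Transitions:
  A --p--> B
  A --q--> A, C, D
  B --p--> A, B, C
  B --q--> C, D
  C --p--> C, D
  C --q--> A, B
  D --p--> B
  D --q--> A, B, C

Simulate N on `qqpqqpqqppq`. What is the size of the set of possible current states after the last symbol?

Start: {A}
read q: {A, C, D}
read q: {A, B, C, D}
read p: {A, B, C, D}
read q: {A, B, C, D}
read q: {A, B, C, D}
read p: {A, B, C, D}
read q: {A, B, C, D}
read q: {A, B, C, D}
read p: {A, B, C, D}
read p: {A, B, C, D}
read q: {A, B, C, D}
Final reachable set {A, B, C, D} has 4 states.

4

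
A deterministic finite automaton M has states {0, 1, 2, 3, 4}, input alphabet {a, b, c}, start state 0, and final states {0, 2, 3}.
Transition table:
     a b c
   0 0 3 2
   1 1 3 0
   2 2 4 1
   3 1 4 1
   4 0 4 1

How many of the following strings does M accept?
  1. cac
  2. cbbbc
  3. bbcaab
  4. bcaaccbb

cac: rejected
cbbbc: rejected
bbcaab: accepted
bcaaccbb: rejected

1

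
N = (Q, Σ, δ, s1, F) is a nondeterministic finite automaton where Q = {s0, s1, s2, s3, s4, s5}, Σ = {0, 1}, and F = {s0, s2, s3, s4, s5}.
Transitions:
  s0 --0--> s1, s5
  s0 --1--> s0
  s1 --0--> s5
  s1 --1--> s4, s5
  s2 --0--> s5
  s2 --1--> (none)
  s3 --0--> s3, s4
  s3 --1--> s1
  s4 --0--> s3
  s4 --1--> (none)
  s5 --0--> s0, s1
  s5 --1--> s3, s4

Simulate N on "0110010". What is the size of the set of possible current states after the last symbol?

Start: {s1}
read 0: {s5}
read 1: {s3, s4}
read 1: {s1}
read 0: {s5}
read 0: {s0, s1}
read 1: {s0, s4, s5}
read 0: {s0, s1, s3, s5}
Final reachable set {s0, s1, s3, s5} has 4 states.

4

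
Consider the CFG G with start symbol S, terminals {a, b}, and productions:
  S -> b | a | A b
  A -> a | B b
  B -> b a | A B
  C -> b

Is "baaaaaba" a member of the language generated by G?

no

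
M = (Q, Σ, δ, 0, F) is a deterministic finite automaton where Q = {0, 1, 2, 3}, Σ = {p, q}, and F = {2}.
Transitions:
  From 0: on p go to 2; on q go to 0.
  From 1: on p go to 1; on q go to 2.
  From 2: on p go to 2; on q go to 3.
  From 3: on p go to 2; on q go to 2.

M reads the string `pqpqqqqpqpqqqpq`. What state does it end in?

3

0 --p--> 2
2 --q--> 3
3 --p--> 2
2 --q--> 3
3 --q--> 2
2 --q--> 3
3 --q--> 2
2 --p--> 2
2 --q--> 3
3 --p--> 2
2 --q--> 3
3 --q--> 2
2 --q--> 3
3 --p--> 2
2 --q--> 3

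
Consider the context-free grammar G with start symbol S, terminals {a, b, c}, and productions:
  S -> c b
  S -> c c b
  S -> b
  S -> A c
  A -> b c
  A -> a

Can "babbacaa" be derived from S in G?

no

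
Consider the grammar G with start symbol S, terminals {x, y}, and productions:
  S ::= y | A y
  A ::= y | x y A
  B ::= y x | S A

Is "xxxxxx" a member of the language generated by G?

no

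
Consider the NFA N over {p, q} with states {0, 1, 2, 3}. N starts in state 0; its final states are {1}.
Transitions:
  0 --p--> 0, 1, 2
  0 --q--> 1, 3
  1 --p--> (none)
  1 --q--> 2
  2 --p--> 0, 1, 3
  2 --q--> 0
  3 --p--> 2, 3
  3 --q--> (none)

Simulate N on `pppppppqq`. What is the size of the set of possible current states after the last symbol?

4

Start: {0}
read p: {0, 1, 2}
read p: {0, 1, 2, 3}
read p: {0, 1, 2, 3}
read p: {0, 1, 2, 3}
read p: {0, 1, 2, 3}
read p: {0, 1, 2, 3}
read p: {0, 1, 2, 3}
read q: {0, 1, 2, 3}
read q: {0, 1, 2, 3}
Final reachable set {0, 1, 2, 3} has 4 states.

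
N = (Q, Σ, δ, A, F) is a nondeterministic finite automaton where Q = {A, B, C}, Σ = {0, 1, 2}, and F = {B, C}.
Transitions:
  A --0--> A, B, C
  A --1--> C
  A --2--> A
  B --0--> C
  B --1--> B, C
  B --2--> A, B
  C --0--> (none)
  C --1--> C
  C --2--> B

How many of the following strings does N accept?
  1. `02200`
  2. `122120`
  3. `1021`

2

`02200`: accepted
`122120`: accepted
`1021`: rejected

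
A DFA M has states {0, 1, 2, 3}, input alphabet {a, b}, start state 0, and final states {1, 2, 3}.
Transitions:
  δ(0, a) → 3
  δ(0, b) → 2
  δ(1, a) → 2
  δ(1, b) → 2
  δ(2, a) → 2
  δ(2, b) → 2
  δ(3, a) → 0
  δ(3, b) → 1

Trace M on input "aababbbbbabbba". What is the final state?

2

0 --a--> 3
3 --a--> 0
0 --b--> 2
2 --a--> 2
2 --b--> 2
2 --b--> 2
2 --b--> 2
2 --b--> 2
2 --b--> 2
2 --a--> 2
2 --b--> 2
2 --b--> 2
2 --b--> 2
2 --a--> 2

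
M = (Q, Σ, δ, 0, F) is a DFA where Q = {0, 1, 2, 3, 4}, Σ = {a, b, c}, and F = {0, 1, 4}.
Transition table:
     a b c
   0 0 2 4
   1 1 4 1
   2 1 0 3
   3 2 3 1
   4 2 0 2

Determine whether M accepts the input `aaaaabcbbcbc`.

rejected

0 --a--> 0
0 --a--> 0
0 --a--> 0
0 --a--> 0
0 --a--> 0
0 --b--> 2
2 --c--> 3
3 --b--> 3
3 --b--> 3
3 --c--> 1
1 --b--> 4
4 --c--> 2
End in state 2, which is not an accepting state.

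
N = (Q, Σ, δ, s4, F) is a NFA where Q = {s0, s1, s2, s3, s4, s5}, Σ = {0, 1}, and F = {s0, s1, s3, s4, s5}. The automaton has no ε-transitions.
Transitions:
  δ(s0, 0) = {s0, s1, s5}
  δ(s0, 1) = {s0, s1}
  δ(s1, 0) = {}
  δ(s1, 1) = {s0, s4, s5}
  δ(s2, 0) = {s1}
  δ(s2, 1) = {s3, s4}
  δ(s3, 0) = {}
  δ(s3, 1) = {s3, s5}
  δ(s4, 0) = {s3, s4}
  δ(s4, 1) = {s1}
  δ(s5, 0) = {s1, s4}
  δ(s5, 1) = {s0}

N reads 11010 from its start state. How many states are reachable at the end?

5

Start: {s4}
read 1: {s1}
read 1: {s0, s4, s5}
read 0: {s0, s1, s3, s4, s5}
read 1: {s0, s1, s3, s4, s5}
read 0: {s0, s1, s3, s4, s5}
Final reachable set {s0, s1, s3, s4, s5} has 5 states.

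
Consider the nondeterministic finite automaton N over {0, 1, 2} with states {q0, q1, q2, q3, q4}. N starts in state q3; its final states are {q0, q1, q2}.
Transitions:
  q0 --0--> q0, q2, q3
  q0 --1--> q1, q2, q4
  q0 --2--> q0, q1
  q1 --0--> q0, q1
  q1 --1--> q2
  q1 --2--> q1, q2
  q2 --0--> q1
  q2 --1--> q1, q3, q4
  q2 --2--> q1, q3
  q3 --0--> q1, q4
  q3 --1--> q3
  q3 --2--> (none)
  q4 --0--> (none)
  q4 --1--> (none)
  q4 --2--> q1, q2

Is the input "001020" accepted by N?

accepted

Start: {q3}
read 0: {q1, q4}
read 0: {q0, q1}
read 1: {q1, q2, q4}
read 0: {q0, q1}
read 2: {q0, q1, q2}
read 0: {q0, q1, q2, q3}
Reachable ∩ accepting = {q0, q1, q2} — nonempty.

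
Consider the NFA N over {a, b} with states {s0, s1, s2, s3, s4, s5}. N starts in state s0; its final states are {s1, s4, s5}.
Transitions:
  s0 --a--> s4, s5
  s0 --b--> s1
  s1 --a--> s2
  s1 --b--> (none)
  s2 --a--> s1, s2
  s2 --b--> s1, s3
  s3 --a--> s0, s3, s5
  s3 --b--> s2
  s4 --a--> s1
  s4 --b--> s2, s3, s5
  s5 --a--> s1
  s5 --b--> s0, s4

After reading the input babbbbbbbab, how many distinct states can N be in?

Start: {s0}
read b: {s1}
read a: {s2}
read b: {s1, s3}
read b: {s2}
read b: {s1, s3}
read b: {s2}
read b: {s1, s3}
read b: {s2}
read b: {s1, s3}
read a: {s0, s2, s3, s5}
read b: {s0, s1, s2, s3, s4}
Final reachable set {s0, s1, s2, s3, s4} has 5 states.

5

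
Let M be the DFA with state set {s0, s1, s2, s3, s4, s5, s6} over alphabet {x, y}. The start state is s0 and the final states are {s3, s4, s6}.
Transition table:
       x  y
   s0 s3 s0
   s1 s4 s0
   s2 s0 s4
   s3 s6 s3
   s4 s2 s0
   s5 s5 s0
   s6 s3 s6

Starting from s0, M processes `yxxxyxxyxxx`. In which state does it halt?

s6

s0 --y--> s0
s0 --x--> s3
s3 --x--> s6
s6 --x--> s3
s3 --y--> s3
s3 --x--> s6
s6 --x--> s3
s3 --y--> s3
s3 --x--> s6
s6 --x--> s3
s3 --x--> s6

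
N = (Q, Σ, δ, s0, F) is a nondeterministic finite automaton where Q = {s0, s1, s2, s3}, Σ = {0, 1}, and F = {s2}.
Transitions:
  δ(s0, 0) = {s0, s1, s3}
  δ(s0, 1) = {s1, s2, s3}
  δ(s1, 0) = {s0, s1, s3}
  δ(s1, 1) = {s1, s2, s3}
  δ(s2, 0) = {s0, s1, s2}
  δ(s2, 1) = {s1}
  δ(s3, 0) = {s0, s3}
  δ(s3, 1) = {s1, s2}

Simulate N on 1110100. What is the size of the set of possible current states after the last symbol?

4

Start: {s0}
read 1: {s1, s2, s3}
read 1: {s1, s2, s3}
read 1: {s1, s2, s3}
read 0: {s0, s1, s2, s3}
read 1: {s1, s2, s3}
read 0: {s0, s1, s2, s3}
read 0: {s0, s1, s2, s3}
Final reachable set {s0, s1, s2, s3} has 4 states.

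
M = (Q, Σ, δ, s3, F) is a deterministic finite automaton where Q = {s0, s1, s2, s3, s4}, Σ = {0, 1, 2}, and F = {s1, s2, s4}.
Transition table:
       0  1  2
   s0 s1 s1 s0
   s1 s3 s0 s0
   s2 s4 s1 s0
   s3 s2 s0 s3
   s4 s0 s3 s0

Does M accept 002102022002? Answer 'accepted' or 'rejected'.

rejected

s3 --0--> s2
s2 --0--> s4
s4 --2--> s0
s0 --1--> s1
s1 --0--> s3
s3 --2--> s3
s3 --0--> s2
s2 --2--> s0
s0 --2--> s0
s0 --0--> s1
s1 --0--> s3
s3 --2--> s3
End in state s3, which is not an accepting state.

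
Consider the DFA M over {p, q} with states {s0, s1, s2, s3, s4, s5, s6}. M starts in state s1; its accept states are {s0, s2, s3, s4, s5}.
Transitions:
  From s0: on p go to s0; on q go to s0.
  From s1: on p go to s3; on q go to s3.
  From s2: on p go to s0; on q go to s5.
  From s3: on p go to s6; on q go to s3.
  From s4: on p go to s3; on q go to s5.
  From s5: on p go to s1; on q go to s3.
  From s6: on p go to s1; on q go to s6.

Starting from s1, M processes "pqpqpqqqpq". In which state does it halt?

s6

s1 --p--> s3
s3 --q--> s3
s3 --p--> s6
s6 --q--> s6
s6 --p--> s1
s1 --q--> s3
s3 --q--> s3
s3 --q--> s3
s3 --p--> s6
s6 --q--> s6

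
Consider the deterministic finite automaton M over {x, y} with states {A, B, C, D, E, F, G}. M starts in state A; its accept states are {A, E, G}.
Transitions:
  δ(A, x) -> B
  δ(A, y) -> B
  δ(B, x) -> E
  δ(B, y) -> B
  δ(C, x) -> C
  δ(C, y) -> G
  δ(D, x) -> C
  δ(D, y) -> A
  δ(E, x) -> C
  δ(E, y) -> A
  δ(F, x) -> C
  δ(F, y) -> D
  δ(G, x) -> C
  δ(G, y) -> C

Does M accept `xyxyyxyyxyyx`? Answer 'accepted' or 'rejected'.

A --x--> B
B --y--> B
B --x--> E
E --y--> A
A --y--> B
B --x--> E
E --y--> A
A --y--> B
B --x--> E
E --y--> A
A --y--> B
B --x--> E
End in state E, which is an accepting state.

accepted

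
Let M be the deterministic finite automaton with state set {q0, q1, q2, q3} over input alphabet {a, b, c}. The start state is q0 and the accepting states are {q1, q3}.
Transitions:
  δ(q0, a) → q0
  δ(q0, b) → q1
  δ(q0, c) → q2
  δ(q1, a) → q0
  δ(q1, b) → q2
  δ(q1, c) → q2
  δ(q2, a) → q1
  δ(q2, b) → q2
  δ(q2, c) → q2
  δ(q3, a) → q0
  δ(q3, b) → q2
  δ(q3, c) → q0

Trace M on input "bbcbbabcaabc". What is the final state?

q0 --b--> q1
q1 --b--> q2
q2 --c--> q2
q2 --b--> q2
q2 --b--> q2
q2 --a--> q1
q1 --b--> q2
q2 --c--> q2
q2 --a--> q1
q1 --a--> q0
q0 --b--> q1
q1 --c--> q2

q2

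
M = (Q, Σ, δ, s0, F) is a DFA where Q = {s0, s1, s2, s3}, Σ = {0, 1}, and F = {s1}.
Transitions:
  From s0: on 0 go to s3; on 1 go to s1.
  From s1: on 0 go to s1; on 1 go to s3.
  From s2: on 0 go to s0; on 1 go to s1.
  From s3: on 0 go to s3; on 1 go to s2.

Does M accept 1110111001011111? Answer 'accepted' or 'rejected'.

s0 --1--> s1
s1 --1--> s3
s3 --1--> s2
s2 --0--> s0
s0 --1--> s1
s1 --1--> s3
s3 --1--> s2
s2 --0--> s0
s0 --0--> s3
s3 --1--> s2
s2 --0--> s0
s0 --1--> s1
s1 --1--> s3
s3 --1--> s2
s2 --1--> s1
s1 --1--> s3
End in state s3, which is not an accepting state.

rejected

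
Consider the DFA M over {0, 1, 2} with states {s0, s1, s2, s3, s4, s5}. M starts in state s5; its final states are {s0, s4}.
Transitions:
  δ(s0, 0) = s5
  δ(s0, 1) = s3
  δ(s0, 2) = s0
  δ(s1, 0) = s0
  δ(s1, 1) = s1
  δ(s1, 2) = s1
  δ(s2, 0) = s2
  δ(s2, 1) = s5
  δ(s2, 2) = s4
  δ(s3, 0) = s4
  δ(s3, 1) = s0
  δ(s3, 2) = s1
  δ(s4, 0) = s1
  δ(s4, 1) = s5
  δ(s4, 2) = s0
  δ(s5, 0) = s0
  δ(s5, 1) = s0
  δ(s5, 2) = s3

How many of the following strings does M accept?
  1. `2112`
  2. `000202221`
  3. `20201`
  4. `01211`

`2112`: rejected
`000202221`: rejected
`20201`: accepted
`01211`: rejected

1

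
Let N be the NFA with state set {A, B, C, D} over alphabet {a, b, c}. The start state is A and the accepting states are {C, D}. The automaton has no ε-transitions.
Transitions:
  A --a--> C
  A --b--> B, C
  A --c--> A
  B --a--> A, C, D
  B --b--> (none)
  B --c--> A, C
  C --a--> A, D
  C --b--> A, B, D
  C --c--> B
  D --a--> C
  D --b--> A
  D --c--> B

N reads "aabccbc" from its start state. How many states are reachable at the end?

3

Start: {A}
read a: {C}
read a: {A, D}
read b: {A, B, C}
read c: {A, B, C}
read c: {A, B, C}
read b: {A, B, C, D}
read c: {A, B, C}
Final reachable set {A, B, C} has 3 states.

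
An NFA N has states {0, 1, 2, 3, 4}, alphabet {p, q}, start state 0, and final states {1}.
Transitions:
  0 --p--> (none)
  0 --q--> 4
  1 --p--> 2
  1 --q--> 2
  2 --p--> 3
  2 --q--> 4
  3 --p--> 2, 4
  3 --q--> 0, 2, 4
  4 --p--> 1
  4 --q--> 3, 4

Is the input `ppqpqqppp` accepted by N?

Start: {0}
read p: {}
The reachable set is empty and stays empty for the remaining 8 symbols.
Reachable ∩ accepting = {} — empty.

rejected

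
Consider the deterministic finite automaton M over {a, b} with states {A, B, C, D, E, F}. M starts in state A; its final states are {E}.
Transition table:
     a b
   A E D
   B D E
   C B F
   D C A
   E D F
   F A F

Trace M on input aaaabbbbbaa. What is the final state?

E

A --a--> E
E --a--> D
D --a--> C
C --a--> B
B --b--> E
E --b--> F
F --b--> F
F --b--> F
F --b--> F
F --a--> A
A --a--> E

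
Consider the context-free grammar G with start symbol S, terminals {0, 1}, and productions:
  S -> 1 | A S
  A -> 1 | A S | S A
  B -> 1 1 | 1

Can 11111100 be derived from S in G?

no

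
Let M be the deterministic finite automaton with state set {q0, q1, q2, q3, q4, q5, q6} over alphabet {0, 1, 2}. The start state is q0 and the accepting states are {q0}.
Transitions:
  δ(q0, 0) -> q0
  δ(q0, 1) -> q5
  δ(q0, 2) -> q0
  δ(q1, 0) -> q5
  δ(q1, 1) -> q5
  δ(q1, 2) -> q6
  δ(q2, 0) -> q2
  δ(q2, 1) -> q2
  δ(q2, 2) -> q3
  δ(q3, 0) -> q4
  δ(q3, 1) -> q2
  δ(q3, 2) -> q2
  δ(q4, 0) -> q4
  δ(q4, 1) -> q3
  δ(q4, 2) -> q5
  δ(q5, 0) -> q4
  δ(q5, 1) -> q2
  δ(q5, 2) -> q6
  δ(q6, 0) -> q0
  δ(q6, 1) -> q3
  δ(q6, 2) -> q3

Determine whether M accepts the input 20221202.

q0 --2--> q0
q0 --0--> q0
q0 --2--> q0
q0 --2--> q0
q0 --1--> q5
q5 --2--> q6
q6 --0--> q0
q0 --2--> q0
End in state q0, which is an accepting state.

accepted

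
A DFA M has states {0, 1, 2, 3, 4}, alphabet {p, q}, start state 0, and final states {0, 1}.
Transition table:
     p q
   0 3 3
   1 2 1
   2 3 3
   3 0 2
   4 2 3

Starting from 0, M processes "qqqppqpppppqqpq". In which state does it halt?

0 --q--> 3
3 --q--> 2
2 --q--> 3
3 --p--> 0
0 --p--> 3
3 --q--> 2
2 --p--> 3
3 --p--> 0
0 --p--> 3
3 --p--> 0
0 --p--> 3
3 --q--> 2
2 --q--> 3
3 --p--> 0
0 --q--> 3

3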